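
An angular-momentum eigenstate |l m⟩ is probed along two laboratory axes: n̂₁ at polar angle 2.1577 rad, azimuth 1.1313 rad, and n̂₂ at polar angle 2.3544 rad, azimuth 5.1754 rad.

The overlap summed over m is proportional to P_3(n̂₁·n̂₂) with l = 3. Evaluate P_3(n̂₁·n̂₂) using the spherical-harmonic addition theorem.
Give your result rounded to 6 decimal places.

Addition theorem: P_3(cos γ) = (4π/7) Σ_m Y*_{lm}(Ω₁) Y_{lm}(Ω₂), m = −3…3:
  term(m=-3) = (0.032409, 0.015023)   from Y*(Ω₁)=(-0.233238, -0.060129), Y(Ω₂)=(-0.145863, -0.026808)
  term(m=-2) = (-0.032964, -0.138157)   from Y*(Ω₁)=(0.250318, -0.302180), Y(Ω₂)=(0.217552, -0.289301)
  term(m=-1) = (-0.030359, 0.038455)   from Y*(Ω₁)=(0.061072, 0.129895), Y(Ω₂)=(0.152460, 0.305405)
  term(m=+0) = (0.040633, 0.000000)   from Y*(Ω₁)=(0.303089, -0.000000), Y(Ω₂)=(0.134064, 0.000000)
  term(m=+1) = (-0.030359, -0.038455)   from Y*(Ω₁)=(-0.061072, 0.129895), Y(Ω₂)=(-0.152460, 0.305405)
  term(m=+2) = (-0.032964, 0.138157)   from Y*(Ω₁)=(0.250318, 0.302180), Y(Ω₂)=(0.217552, 0.289301)
  term(m=+3) = (0.032409, -0.015023)   from Y*(Ω₁)=(0.233238, -0.060129), Y(Ω₂)=(0.145863, -0.026808)
Total Σ_m = (-0.021196, -0.000000). Multiply by 1.795196: (-0.038051, -0.000000). P_3(cos γ) = -0.038051

-0.038051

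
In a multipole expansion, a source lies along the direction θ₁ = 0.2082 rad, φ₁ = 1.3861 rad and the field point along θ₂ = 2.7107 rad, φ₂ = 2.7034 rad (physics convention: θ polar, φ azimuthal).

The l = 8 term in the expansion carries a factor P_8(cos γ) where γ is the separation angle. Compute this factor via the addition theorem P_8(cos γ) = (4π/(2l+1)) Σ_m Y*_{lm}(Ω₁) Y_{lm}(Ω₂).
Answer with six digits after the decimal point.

-0.343553

Addition theorem: P_8(cos γ) = (4π/17) Σ_m Y*_{lm}(Ω₁) Y_{lm}(Ω₂), m = −8…8:
  m=-8: 0.00000 - 0.00000j × -0.00045 - 0.00017j = -0.00000 + 0.00000j  (running Σ = -0.00000 + 0.00000j)
  m=-7: -0.00003 - 0.00001j × -0.00414 + 0.00031j = 0.00000 + 0.00000j  (running Σ = 0.00000 + 0.00000j)
  m=-6: -0.00018 + 0.00035j × -0.01983 + 0.01115j = -0.00000 - 0.00001j  (running Σ = -0.00000 - 0.00001j)
  m=-5: 0.00272 + 0.00206j × -0.05122 + 0.07172j = -0.00029 + 0.00009j  (running Σ = -0.00029 + 0.00008j)
  m=-4: 0.01629 - 0.01483j × -0.04441 + 0.24135j = 0.00286 + 0.00459j  (running Σ = 0.00257 + 0.00467j)
  m=-3: -0.05500 - 0.08888j × 0.11893 + 0.45398j = 0.03381 - 0.03554j  (running Σ = 0.03638 - 0.03087j)
  m=-2: -0.32117 + 0.12435j × 0.33275 + 0.39957j = -0.15655 - 0.08695j  (running Σ = -0.12017 - 0.11782j)
  m=-1: 0.12449 + 0.66636j × 0.07705 + 0.03610j = -0.01447 + 0.05584j  (running Σ = -0.13464 - 0.06198j)
  m=0: 0.41674 + 0.00000j × -0.46908 + 0.00000j = -0.19548 + 0.00000j  (running Σ = -0.33012 - 0.06198j)
  m=1: -0.12449 + 0.66636j × -0.07705 + 0.03610j = -0.01447 - 0.05584j  (running Σ = -0.34459 - 0.11782j)
  m=2: -0.32117 - 0.12435j × 0.33275 - 0.39957j = -0.15655 + 0.08695j  (running Σ = -0.50115 - 0.03087j)
  m=3: 0.05500 - 0.08888j × -0.11893 + 0.45398j = 0.03381 + 0.03554j  (running Σ = -0.46733 + 0.00467j)
  m=4: 0.01629 + 0.01483j × -0.04441 - 0.24135j = 0.00286 - 0.00459j  (running Σ = -0.46448 + 0.00008j)
  m=5: -0.00272 + 0.00206j × 0.05122 + 0.07172j = -0.00029 - 0.00009j  (running Σ = -0.46476 - 0.00001j)
  m=6: -0.00018 - 0.00035j × -0.01983 - 0.01115j = -0.00000 + 0.00001j  (running Σ = -0.46476 + 0.00000j)
  m=7: 0.00003 - 0.00001j × 0.00414 + 0.00031j = 0.00000 - 0.00000j  (running Σ = -0.46476 + 0.00000j)
  m=8: 0.00000 + 0.00000j × -0.00045 + 0.00017j = -0.00000 - 0.00000j  (running Σ = -0.46476 + 0.00000j)
Accumulated sum -0.46476 + 0.00000j; after 4π/(2l+1) scaling, -0.34355 + 0.00000j ⇒ P_8 = -0.343553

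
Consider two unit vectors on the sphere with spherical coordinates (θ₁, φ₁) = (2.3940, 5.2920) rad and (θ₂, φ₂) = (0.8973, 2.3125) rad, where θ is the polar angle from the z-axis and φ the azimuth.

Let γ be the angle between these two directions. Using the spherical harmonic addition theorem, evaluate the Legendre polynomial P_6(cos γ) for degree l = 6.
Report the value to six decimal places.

0.652183

Expand P_6 via completeness: Σ_{m} conj(Y_{6,m}) at Ω₁ times Y_{6,m} at Ω₂ —
  term(m=-6) = +0.002960-0.004343i   from Y*(Ω₁)=+0.045040+0.015734i, Y(Ω₂)=+0.028554-0.106410i
  term(m=-5) = +0.037414-0.039338i   from Y*(Ω₁)=-0.042986-0.173001i, Y(Ω₂)=+0.163554+0.256903i
  term(m=-4) = +0.130439-0.098825i   from Y*(Ω₁)=-0.254764+0.274764i, Y(Ω₂)=-0.430090-0.075945i
  term(m=-3) = +0.096044-0.050771i   from Y*(Ω₁)=+0.431494+0.073197i, Y(Ω₂)=+0.196958-0.151074i
  term(m=-2) = -0.024724+0.008308i   from Y*(Ω₁)=-0.052013-0.119157i, Y(Ω₂)=+0.017509-0.199852i
  term(m=-1) = +0.108504-0.017743i   from Y*(Ω₁)=+0.178827-0.273180i, Y(Ω₂)=+0.227478+0.248280i
  term(m=+0) = -0.026586-0.000000i   from Y*(Ω₁)=-0.235565-0.000000i, Y(Ω₂)=+0.112860+0.000000i
  term(m=+1) = +0.108504+0.017743i   from Y*(Ω₁)=-0.178827-0.273180i, Y(Ω₂)=-0.227478+0.248280i
  term(m=+2) = -0.024724-0.008308i   from Y*(Ω₁)=-0.052013+0.119157i, Y(Ω₂)=+0.017509+0.199852i
  term(m=+3) = +0.096044+0.050771i   from Y*(Ω₁)=-0.431494+0.073197i, Y(Ω₂)=-0.196958-0.151074i
  term(m=+4) = +0.130439+0.098825i   from Y*(Ω₁)=-0.254764-0.274764i, Y(Ω₂)=-0.430090+0.075945i
  term(m=+5) = +0.037414+0.039338i   from Y*(Ω₁)=+0.042986-0.173001i, Y(Ω₂)=-0.163554+0.256903i
  term(m=+6) = +0.002960+0.004343i   from Y*(Ω₁)=+0.045040-0.015734i, Y(Ω₂)=+0.028554+0.106410i
Accumulated sum +0.674688+0.000000i; after 4π/(2l+1) scaling, +0.652183+0.000000i ⇒ P_6 = 0.652183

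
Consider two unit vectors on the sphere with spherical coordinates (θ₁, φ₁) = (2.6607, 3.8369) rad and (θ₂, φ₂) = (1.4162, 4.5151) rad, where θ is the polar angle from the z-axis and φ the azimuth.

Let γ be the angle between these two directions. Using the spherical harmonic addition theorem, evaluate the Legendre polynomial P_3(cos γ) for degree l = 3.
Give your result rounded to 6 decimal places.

-0.302689

Summing Y*_{l m}(θ₁,φ₁)·Y_{l m}(θ₂,φ₂) over m ∈ [−3, 3]; prefactor 4π/(2·3+1) = 1.795196:
  term(m=-3) = -0.007435-0.014865i   from Y*(Ω₁)=+0.020344-0.035937i, Y(Ω₂)=+0.224544-0.334013i
  term(m=-2) = -0.006337+0.029104i   from Y*(Ω₁)=-0.034744-0.190736i, Y(Ω₂)=-0.141830-0.059060i
  term(m=-1) = -0.096010+0.077354i   from Y*(Ω₁)=-0.336350-0.280616i, Y(Ω₂)=+0.055171-0.276009i
  term(m=+0) = +0.050954+0.000000i   from Y*(Ω₁)=-0.307739-0.000000i, Y(Ω₂)=-0.165574+0.000000i
  term(m=+1) = -0.096010-0.077354i   from Y*(Ω₁)=+0.336350-0.280616i, Y(Ω₂)=-0.055171-0.276009i
  term(m=+2) = -0.006337-0.029104i   from Y*(Ω₁)=-0.034744+0.190736i, Y(Ω₂)=-0.141830+0.059060i
  term(m=+3) = -0.007435+0.014865i   from Y*(Ω₁)=-0.020344-0.035937i, Y(Ω₂)=-0.224544-0.334013i
Accumulated sum -0.168610+0.000000i; after 4π/(2l+1) scaling, -0.302689+0.000000i ⇒ P_3 = -0.302689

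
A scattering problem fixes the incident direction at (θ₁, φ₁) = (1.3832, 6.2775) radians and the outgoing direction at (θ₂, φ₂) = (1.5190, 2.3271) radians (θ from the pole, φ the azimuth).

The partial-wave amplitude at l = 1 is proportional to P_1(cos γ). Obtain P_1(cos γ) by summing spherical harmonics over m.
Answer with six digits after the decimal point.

Expand P_1 via completeness: Σ_{m} conj(Y_{1,m}) at Ω₁ times Y_{1,m} at Ω₂ —
  m=-1: Y*=0.33943 - 0.00193j  Y=-0.23677 - 0.25097j  product -0.08085 - 0.08473j
  m=+0: Y*=0.09112 + 0.00000j  Y=0.02530 + 0.00000j  product 0.00231 + 0.00000j
  m=+1: Y*=-0.33943 - 0.00193j  Y=0.23677 - 0.25097j  product -0.08085 + 0.08473j
Total Σ_m = -0.15940 + 0.00000j. Multiply by 4.188790: -0.66768 + 0.00000j. P_1(cos γ) = -0.667684

-0.667684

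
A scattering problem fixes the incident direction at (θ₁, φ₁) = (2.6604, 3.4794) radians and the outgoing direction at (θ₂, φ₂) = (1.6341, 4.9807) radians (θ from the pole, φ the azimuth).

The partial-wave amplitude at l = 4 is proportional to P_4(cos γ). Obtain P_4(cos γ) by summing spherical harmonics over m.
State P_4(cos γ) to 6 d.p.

0.346123

Term-by-term m-sum for l=4 (normalisation 4π/9 = 1.396263):
  [-4]  conj(Y_{4,-4})(Ω₁) = (0.004423, 0.019820) ; Y_{4,-4}(Ω₂) = (0.209523, -0.385771) ; Δ = (0.008573, 0.002446)
  [-3]  conj(Y_{4,-3})(Ω₁) = (0.058190, 0.093358) ; Y_{4,-3}(Ω₂) = (0.056731, 0.054557) ; Δ = (-0.001792, 0.008471)
  [-2]  conj(Y_{4,-2})(Ω₁) = (0.251660, 0.201689) ; Y_{4,-2}(Ω₂) = (0.278330, -0.165564) ; Δ = (0.103437, 0.014470)
  [-1]  conj(Y_{4,-1})(Ω₁) = (0.457907, 0.160850) ; Y_{4,-1}(Ω₂) = (0.023533, 0.085592) ; Δ = (-0.002992, 0.042978)
  [+0]  conj(Y_{4,0})(Ω₁) = (0.109743, -0.000000) ; Y_{4,0}(Ω₂) = (0.304715, 0.000000) ; Δ = (0.033440, 0.000000)
  [+1]  conj(Y_{4,1})(Ω₁) = (-0.457907, 0.160850) ; Y_{4,1}(Ω₂) = (-0.023533, 0.085592) ; Δ = (-0.002992, -0.042978)
  [+2]  conj(Y_{4,2})(Ω₁) = (0.251660, -0.201689) ; Y_{4,2}(Ω₂) = (0.278330, 0.165564) ; Δ = (0.103437, -0.014470)
  [+3]  conj(Y_{4,3})(Ω₁) = (-0.058190, 0.093358) ; Y_{4,3}(Ω₂) = (-0.056731, 0.054557) ; Δ = (-0.001792, -0.008471)
  [+4]  conj(Y_{4,4})(Ω₁) = (0.004423, -0.019820) ; Y_{4,4}(Ω₂) = (0.209523, 0.385771) ; Δ = (0.008573, -0.002446)
Σ over m = (0.247892, 0.000000); ×(4π/9) → (0.346123, 0.000000). Real part: 0.346123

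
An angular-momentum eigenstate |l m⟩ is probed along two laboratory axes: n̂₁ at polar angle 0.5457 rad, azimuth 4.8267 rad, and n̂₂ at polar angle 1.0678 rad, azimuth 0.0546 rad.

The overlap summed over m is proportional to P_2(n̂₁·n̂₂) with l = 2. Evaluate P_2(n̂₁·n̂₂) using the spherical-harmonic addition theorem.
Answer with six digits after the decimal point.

Addition theorem: P_2(cos γ) = (4π/5) Σ_m Y*_{lm}(Ω₁) Y_{lm}(Ω₂), m = −2…2:
  m=-2: Y*=-0.10135 - 0.02358j  Y=0.29475 - 0.03231j  product -0.03063 - 0.00368j
  m=-1: Y*=0.03909 - 0.34049j  Y=0.32580 - 0.01781j  product 0.00667 - 0.11163j
  m=+0: Y*=0.37590 + 0.00000j  Y=-0.09552 + 0.00000j  product -0.03591 + 0.00000j
  m=+1: Y*=-0.03909 - 0.34049j  Y=-0.32580 - 0.01781j  product 0.00667 + 0.11163j
  m=+2: Y*=-0.10135 + 0.02358j  Y=0.29475 + 0.03231j  product -0.03063 + 0.00368j
Σ over m = -0.08383 - 0.00000j; ×(4π/5) → -0.21068 - 0.00000j. Real part: -0.210684

-0.210684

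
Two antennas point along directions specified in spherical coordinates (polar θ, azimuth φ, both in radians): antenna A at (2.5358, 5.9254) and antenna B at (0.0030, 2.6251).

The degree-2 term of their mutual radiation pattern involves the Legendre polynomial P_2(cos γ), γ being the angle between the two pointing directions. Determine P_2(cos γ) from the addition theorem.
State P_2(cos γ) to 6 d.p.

0.517807

Term-by-term m-sum for l=2 (normalisation 4π/5 = 2.513274):
  m=-2: Y*=+0.094523-0.082165i  Y=+0.000002+0.000003i  product +0.000000+0.000000i
  m=-1: Y*=-0.338720+0.126640i  Y=-0.002015-0.001145i  product +0.000828+0.000132i
  m=+0: Y*=+0.324003-0.000000i  Y=+0.630775+0.000000i  product +0.204373+0.000000i
  m=+1: Y*=+0.338720+0.126640i  Y=+0.002015-0.001145i  product +0.000828-0.000132i
  m=+2: Y*=+0.094523+0.082165i  Y=+0.000002-0.000003i  product +0.000000-0.000000i
Total Σ_m = +0.206029-0.000000i. Multiply by 2.513274: +0.517807-0.000000i. P_2(cos γ) = 0.517807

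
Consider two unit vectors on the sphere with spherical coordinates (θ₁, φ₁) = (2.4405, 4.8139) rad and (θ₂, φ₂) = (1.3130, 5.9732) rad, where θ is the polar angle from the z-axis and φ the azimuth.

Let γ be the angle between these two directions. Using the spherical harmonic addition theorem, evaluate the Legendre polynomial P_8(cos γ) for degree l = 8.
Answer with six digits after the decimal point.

0.244502

Expand P_8 via completeness: Σ_{m} conj(Y_{8,m}) at Ω₁ times Y_{8,m} at Ω₂ —
  term(m=-8) = -0.00602 - 0.00091j   from Y*(Ω₁)=0.01063 + 0.01121j, Y(Ω₂)=-0.31079 + 0.24206j
  term(m=-7) = 0.00785 + 0.02938j   from Y*(Ω₁)=0.04775 - 0.05549j, Y(Ω₂)=-0.23428 + 0.34310j
  term(m=-6) = -0.00127 + 0.00101j   from Y*(Ω₁)=-0.17256 - 0.12036j, Y(Ω₂)=0.00219 - 0.00737j
  term(m=-5) = 0.12535 + 0.06633j   from Y*(Ω₁)=-0.19423 + 0.34923j, Y(Ω₂)=-0.00741 - 0.35480j
  term(m=-4) = 0.00431 - 0.05725j   from Y*(Ω₁)=0.42938 + 0.18461j, Y(Ω₂)=-0.03991 - 0.11618j
  term(m=-3) = 0.05601 - 0.01958j   from Y*(Ω₁)=0.05991 - 0.19062j, Y(Ω₂)=0.17752 + 0.23801j
  term(m=-2) = 0.03222 + 0.03474j   from Y*(Ω₁)=0.26526 + 0.05461j, Y(Ω₂)=0.14239 + 0.10165j
  term(m=-1) = -0.03700 + 0.08478j   from Y*(Ω₁)=0.03520 - 0.34561j, Y(Ω₂)=-0.25357 - 0.08122j
  term(m=+0) = -0.03214 + 0.00000j   from Y*(Ω₁)=0.17003 + 0.00000j, Y(Ω₂)=-0.18905 + 0.00000j
  term(m=+1) = -0.03700 - 0.08478j   from Y*(Ω₁)=-0.03520 - 0.34561j, Y(Ω₂)=0.25357 - 0.08122j
  term(m=+2) = 0.03222 - 0.03474j   from Y*(Ω₁)=0.26526 - 0.05461j, Y(Ω₂)=0.14239 - 0.10165j
  term(m=+3) = 0.05601 + 0.01958j   from Y*(Ω₁)=-0.05991 - 0.19062j, Y(Ω₂)=-0.17752 + 0.23801j
  term(m=+4) = 0.00431 + 0.05725j   from Y*(Ω₁)=0.42938 - 0.18461j, Y(Ω₂)=-0.03991 + 0.11618j
  term(m=+5) = 0.12535 - 0.06633j   from Y*(Ω₁)=0.19423 + 0.34923j, Y(Ω₂)=0.00741 - 0.35480j
  term(m=+6) = -0.00127 - 0.00101j   from Y*(Ω₁)=-0.17256 + 0.12036j, Y(Ω₂)=0.00219 + 0.00737j
  term(m=+7) = 0.00785 - 0.02938j   from Y*(Ω₁)=-0.04775 - 0.05549j, Y(Ω₂)=0.23428 + 0.34310j
  term(m=+8) = -0.00602 + 0.00091j   from Y*(Ω₁)=0.01063 - 0.01121j, Y(Ω₂)=-0.31079 - 0.24206j
Accumulated sum 0.33077 + 0.00000j; after 4π/(2l+1) scaling, 0.24450 + 0.00000j ⇒ P_8 = 0.244502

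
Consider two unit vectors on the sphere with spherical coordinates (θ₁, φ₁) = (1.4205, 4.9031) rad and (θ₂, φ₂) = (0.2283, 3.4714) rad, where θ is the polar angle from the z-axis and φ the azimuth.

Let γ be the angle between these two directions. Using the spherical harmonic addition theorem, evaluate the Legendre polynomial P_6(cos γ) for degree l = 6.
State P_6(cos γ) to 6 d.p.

Addition theorem: P_6(cos γ) = (4π/13) Σ_m Y*_{lm}(Ω₁) Y_{lm}(Ω₂), m = −6…6:
  m=-6: (-0.186716, -0.410881) × (-0.000026, -0.000060) = (-0.000020, 0.000022)  (running Σ = (-0.000020, 0.000022))
  m=-5: (0.193072, -0.137033) × (0.000076, 0.000965) = (0.000147, 0.000176)  (running Σ = (0.000127, 0.000198))
  m=-4: (-0.185690, -0.177497) × (0.002199, -0.008555) = (-0.001927, 0.001198)  (running Σ = (-0.001800, 0.001396))
  m=-3: (0.140537, -0.218230) × (-0.030039, 0.045712) = (0.005754, 0.012980)  (running Σ = (0.003955, 0.014376))
  m=-2: (-0.181160, -0.072657) × (0.179658, -0.139323) = (-0.042670, 0.012186)  (running Σ = (-0.038715, 0.026562))
  m=-1: (0.050222, -0.260138) × (-0.536396, 0.183613) = (0.020826, 0.148758)  (running Σ = (-0.017889, 0.175320))
  m=0: (-0.178101, -0.000000) × (0.531150, 0.000000) = (-0.094598, -0.000000)  (running Σ = (-0.112487, 0.175320))
  m=1: (-0.050222, -0.260138) × (0.536396, 0.183613) = (0.020826, -0.148758)  (running Σ = (-0.091661, 0.026562))
  m=2: (-0.181160, 0.072657) × (0.179658, 0.139323) = (-0.042670, -0.012186)  (running Σ = (-0.134331, 0.014376))
  m=3: (-0.140537, -0.218230) × (0.030039, 0.045712) = (0.005754, -0.012980)  (running Σ = (-0.128577, 0.001396))
  m=4: (-0.185690, 0.177497) × (0.002199, 0.008555) = (-0.001927, -0.001198)  (running Σ = (-0.130503, 0.000198))
  m=5: (-0.193072, -0.137033) × (-0.000076, 0.000965) = (0.000147, -0.000176)  (running Σ = (-0.130357, 0.000022))
  m=6: (-0.186716, 0.410881) × (-0.000026, 0.000060) = (-0.000020, -0.000022)  (running Σ = (-0.130376, -0.000000))
Σ over m = (-0.130376, -0.000000); ×(4π/13) → (-0.126027, -0.000000). Real part: -0.126027

-0.126027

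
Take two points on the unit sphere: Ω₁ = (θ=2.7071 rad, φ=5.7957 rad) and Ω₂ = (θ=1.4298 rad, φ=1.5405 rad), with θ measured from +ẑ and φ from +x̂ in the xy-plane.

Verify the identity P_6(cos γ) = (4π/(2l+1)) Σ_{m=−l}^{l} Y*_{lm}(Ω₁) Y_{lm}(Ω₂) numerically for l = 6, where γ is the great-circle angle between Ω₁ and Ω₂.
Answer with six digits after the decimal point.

Addition theorem: P_6(cos γ) = (4π/13) Σ_m Y*_{lm}(Ω₁) Y_{lm}(Ω₂), m = −6…6:
  [-6]  conj(Y_{6,-6})(Ω₁) = -0.002625-0.000578i ; Y_{6,-6}(Ω₂) = -0.447528-0.082259i ; Δ = +0.001127+0.000475i
  [-5]  conj(Y_{6,-5})(Ω₁) = +0.015292+0.012989i ; Y_{6,-5}(Ω₂) = +0.033762-0.221168i ; Δ = +0.003389-0.002944i
  [-4]  conj(Y_{6,-4})(Ω₁) = -0.033382-0.083786i ; Y_{6,-4}(Ω₂) = -0.266386-0.032441i ; Δ = +0.006174+0.023402i
  [-3]  conj(Y_{6,-3})(Ω₁) = -0.028836+0.265119i ; Y_{6,-3}(Ω₂) = +0.022439-0.246204i ; Δ = +0.064626+0.013049i
  [-2]  conj(Y_{6,-2})(Ω₁) = +0.276290-0.407492i ; Y_{6,-2}(Ω₂) = -0.209497-0.012710i ; Δ = -0.063061+0.081857i
  [-1]  conj(Y_{6,-1})(Ω₁) = -0.369281+0.195779i ; Y_{6,-1}(Ω₂) = +0.007675-0.253263i ; Δ = +0.046749+0.095028i
  [+0]  conj(Y_{6,0})(Ω₁) = -0.202513-0.000000i ; Y_{6,0}(Ω₂) = -0.193725+0.000000i ; Δ = +0.039232+0.000000i
  [+1]  conj(Y_{6,1})(Ω₁) = +0.369281+0.195779i ; Y_{6,1}(Ω₂) = -0.007675-0.253263i ; Δ = +0.046749-0.095028i
  [+2]  conj(Y_{6,2})(Ω₁) = +0.276290+0.407492i ; Y_{6,2}(Ω₂) = -0.209497+0.012710i ; Δ = -0.063061-0.081857i
  [+3]  conj(Y_{6,3})(Ω₁) = +0.028836+0.265119i ; Y_{6,3}(Ω₂) = -0.022439-0.246204i ; Δ = +0.064626-0.013049i
  [+4]  conj(Y_{6,4})(Ω₁) = -0.033382+0.083786i ; Y_{6,4}(Ω₂) = -0.266386+0.032441i ; Δ = +0.006174-0.023402i
  [+5]  conj(Y_{6,5})(Ω₁) = -0.015292+0.012989i ; Y_{6,5}(Ω₂) = -0.033762-0.221168i ; Δ = +0.003389+0.002944i
  [+6]  conj(Y_{6,6})(Ω₁) = -0.002625+0.000578i ; Y_{6,6}(Ω₂) = -0.447528+0.082259i ; Δ = +0.001127-0.000475i
Σ over m = +0.157242+0.000000i; ×(4π/13) → +0.151997+0.000000i. Real part: 0.151997

0.151997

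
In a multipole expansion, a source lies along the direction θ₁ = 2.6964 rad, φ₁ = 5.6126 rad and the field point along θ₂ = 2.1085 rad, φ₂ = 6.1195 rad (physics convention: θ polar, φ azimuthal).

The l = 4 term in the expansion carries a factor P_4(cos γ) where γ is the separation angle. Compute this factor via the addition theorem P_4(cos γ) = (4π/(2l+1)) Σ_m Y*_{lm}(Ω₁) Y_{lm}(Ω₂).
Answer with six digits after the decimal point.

-0.272964

Term-by-term m-sum for l=4 (normalisation 4π/9 = 1.396263):
  [-4]  conj(Y_{4,-4})(Ω₁) = (-0.013642, -0.006746) ; Y_{4,-4}(Ω₂) = (0.191018, 0.146647) ; Δ = (-0.001617, -0.003289)
  [-3]  conj(Y_{4,-3})(Ω₁) = (0.038504, 0.081583) ; Y_{4,-3}(Ω₂) = (-0.358176, -0.191533) ; Δ = (0.001835, -0.036596)
  [-2]  conj(Y_{4,-2})(Ω₁) = (0.066391, -0.284027) ; Y_{4,-2}(Ω₂) = (0.195391, 0.066353) ; Δ = (0.031818, -0.051091)
  [-1]  conj(Y_{4,-1})(Ω₁) = (-0.389217, 0.308730) ; Y_{4,-1}(Ω₂) = (0.238960, 0.039467) ; Δ = (-0.105192, 0.058413)
  [+0]  conj(Y_{4,0})(Ω₁) = (0.188920, -0.000000) ; Y_{4,0}(Ω₂) = (-0.260350, 0.000000) ; Δ = (-0.049185, 0.000000)
  [+1]  conj(Y_{4,1})(Ω₁) = (0.389217, 0.308730) ; Y_{4,1}(Ω₂) = (-0.238960, 0.039467) ; Δ = (-0.105192, -0.058413)
  [+2]  conj(Y_{4,2})(Ω₁) = (0.066391, 0.284027) ; Y_{4,2}(Ω₂) = (0.195391, -0.066353) ; Δ = (0.031818, 0.051091)
  [+3]  conj(Y_{4,3})(Ω₁) = (-0.038504, 0.081583) ; Y_{4,3}(Ω₂) = (0.358176, -0.191533) ; Δ = (0.001835, 0.036596)
  [+4]  conj(Y_{4,4})(Ω₁) = (-0.013642, 0.006746) ; Y_{4,4}(Ω₂) = (0.191018, -0.146647) ; Δ = (-0.001617, 0.003289)
Total Σ_m = (-0.195496, 0.000000). Multiply by 1.396263: (-0.272964, 0.000000). P_4(cos γ) = -0.272964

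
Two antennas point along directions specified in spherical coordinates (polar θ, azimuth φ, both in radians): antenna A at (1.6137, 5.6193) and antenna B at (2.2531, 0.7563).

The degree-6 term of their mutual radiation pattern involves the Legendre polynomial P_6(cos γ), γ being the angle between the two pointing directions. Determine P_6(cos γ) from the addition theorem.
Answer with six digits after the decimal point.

Summing Y*_{l m}(θ₁,φ₁)·Y_{l m}(θ₂,φ₂) over m ∈ [−6, 6]; prefactor 4π/(2·6+1) = 0.966644:
  m=-6: Y*=(-0.320049, 0.358294)  Y=(-0.018341, 0.103980)  product (-0.031386, -0.039850)
  m=-5: Y*=(0.070319, -0.012639)  Y=(0.238376, -0.177447)  product (0.014520, -0.015491)
  m=-4: Y*=(0.307941, 0.162693)  Y=(-0.433827, -0.050723)  product (-0.125341, -0.086201)
  m=-3: Y*=(-0.033918, -0.075776)  Y=(0.169593, 0.202124)  product (0.009564, -0.019707)
  m=-2: Y*=(0.075650, -0.305130)  Y=(-0.010723, 0.184043)  product (0.055346, 0.017195)
  m=-1: Y*=(-0.068754, 0.053790)  Y=(0.250975, -0.236778)  product (-0.004519, 0.029780)
  m=+0: Y*=(-0.305635, -0.000000)  Y=(0.093398, 0.000000)  product (-0.028546, -0.000000)
  m=+1: Y*=(0.068754, 0.053790)  Y=(-0.250975, -0.236778)  product (-0.004519, -0.029780)
  m=+2: Y*=(0.075650, 0.305130)  Y=(-0.010723, -0.184043)  product (0.055346, -0.017195)
  m=+3: Y*=(0.033918, -0.075776)  Y=(-0.169593, 0.202124)  product (0.009564, 0.019707)
  m=+4: Y*=(0.307941, -0.162693)  Y=(-0.433827, 0.050723)  product (-0.125341, 0.086201)
  m=+5: Y*=(-0.070319, -0.012639)  Y=(-0.238376, -0.177447)  product (0.014520, 0.015491)
  m=+6: Y*=(-0.320049, -0.358294)  Y=(-0.018341, -0.103980)  product (-0.031386, 0.039850)
Total Σ_m = (-0.192178, 0.000000). Multiply by 0.966644: (-0.185768, 0.000000). P_6(cos γ) = -0.185768

-0.185768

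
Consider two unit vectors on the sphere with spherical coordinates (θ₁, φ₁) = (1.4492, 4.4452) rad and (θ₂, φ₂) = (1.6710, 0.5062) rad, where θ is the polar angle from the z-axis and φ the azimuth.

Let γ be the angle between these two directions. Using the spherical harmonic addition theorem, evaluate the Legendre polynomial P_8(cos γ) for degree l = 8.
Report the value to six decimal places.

0.304519

Expand P_8 via completeness: Σ_{m} conj(Y_{8,m}) at Ω₁ times Y_{8,m} at Ω₂ —
  m=-8: Y*=-0.26079 - 0.40982j  Y=-0.30465 + 0.39028j  product 0.23939 + 0.02307j
  m=-7: Y*=0.22687 - 0.07006j  Y=0.18325 - 0.07787j  product 0.03612 - 0.03050j
  m=-6: Y*=-0.00907 - 0.28044j  Y=0.30871 + 0.03235j  product 0.00627 - 0.08687j
  m=-5: Y*=0.25691 + 0.06147j  Y=-0.18522 - 0.12962j  product -0.03962 - 0.04468j
  m=-4: Y*=0.09981 - 0.18181j  Y=-0.10852 - 0.22238j  product -0.05126 - 0.00246j
  m=-3: Y*=0.19548 + 0.18926j  Y=-0.01232 + 0.23583j  product -0.04704 + 0.04377j
  m=-2: Y*=0.14905 - 0.08821j  Y=-0.11571 + 0.18522j  product -0.00091 + 0.03781j
  m=-1: Y*=0.07243 + 0.26459j  Y=0.20973 - 0.11627j  product 0.04595 + 0.04707j
  m=+0: Y*=0.16287 + 0.00000j  Y=0.20966 + 0.00000j  product 0.03415 + 0.00000j
  m=+1: Y*=-0.07243 + 0.26459j  Y=-0.20973 - 0.11627j  product 0.04595 - 0.04707j
  m=+2: Y*=0.14905 + 0.08821j  Y=-0.11571 - 0.18522j  product -0.00091 - 0.03781j
  m=+3: Y*=-0.19548 + 0.18926j  Y=0.01232 + 0.23583j  product -0.04704 - 0.04377j
  m=+4: Y*=0.09981 + 0.18181j  Y=-0.10852 + 0.22238j  product -0.05126 + 0.00246j
  m=+5: Y*=-0.25691 + 0.06147j  Y=0.18522 - 0.12962j  product -0.03962 + 0.04468j
  m=+6: Y*=-0.00907 + 0.28044j  Y=0.30871 - 0.03235j  product 0.00627 + 0.08687j
  m=+7: Y*=-0.22687 - 0.07006j  Y=-0.18325 - 0.07787j  product 0.03612 + 0.03050j
  m=+8: Y*=-0.26079 + 0.40982j  Y=-0.30465 - 0.39028j  product 0.23939 - 0.02307j
Accumulated sum 0.41196 + 0.00000j; after 4π/(2l+1) scaling, 0.30452 + 0.00000j ⇒ P_8 = 0.304519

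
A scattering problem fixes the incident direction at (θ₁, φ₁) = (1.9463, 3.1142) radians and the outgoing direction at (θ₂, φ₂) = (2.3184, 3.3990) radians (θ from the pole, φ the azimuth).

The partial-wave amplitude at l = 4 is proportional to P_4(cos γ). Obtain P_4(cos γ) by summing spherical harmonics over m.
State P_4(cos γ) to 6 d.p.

Summing Y*_{l m}(θ₁,φ₁)·Y_{l m}(θ₂,φ₂) over m ∈ [−4, 4]; prefactor 4π/(2·4+1) = 1.396263:
  m=-4: Y*=(0.329510, -0.036250)  Y=(0.065924, -0.109687)  product (0.017746, -0.038533)
  m=-3: Y*=(0.368369, -0.030340)  Y=(0.240402, -0.234149)  product (0.081453, -0.093547)
  m=-2: Y*=(-0.016914, 0.000928)  Y=(0.350055, -0.198025)  product (-0.005737, 0.003674)
  m=-1: Y*=(-0.332142, 0.009101)  Y=(0.053760, -0.014152)  product (-0.017727, 0.005190)
  m=+0: Y*=(-0.042507, -0.000000)  Y=(-0.358496, 0.000000)  product (0.015239, 0.000000)
  m=+1: Y*=(0.332142, 0.009101)  Y=(-0.053760, -0.014152)  product (-0.017727, -0.005190)
  m=+2: Y*=(-0.016914, -0.000928)  Y=(0.350055, 0.198025)  product (-0.005737, -0.003674)
  m=+3: Y*=(-0.368369, -0.030340)  Y=(-0.240402, -0.234149)  product (0.081453, 0.093547)
  m=+4: Y*=(0.329510, 0.036250)  Y=(0.065924, 0.109687)  product (0.017746, 0.038533)
Total Σ_m = (0.166708, 0.000000). Multiply by 1.396263: (0.232768, 0.000000). P_4(cos γ) = 0.232768

0.232768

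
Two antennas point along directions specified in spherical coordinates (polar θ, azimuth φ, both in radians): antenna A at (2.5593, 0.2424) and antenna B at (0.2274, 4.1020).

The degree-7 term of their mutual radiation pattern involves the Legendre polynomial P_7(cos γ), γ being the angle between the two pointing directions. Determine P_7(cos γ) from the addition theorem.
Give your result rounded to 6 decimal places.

0.340797

Term-by-term m-sum for l=7 (normalisation 4π/15 = 0.837758):
  m=-7: -0.000956+0.007547i × -0.000013+0.000006i = -0.000000-0.000000i  (running Σ = -0.000000-0.000000i)
  m=-6: -0.005020-0.042934i × +0.000208+0.000119i = +0.000004-0.000010i  (running Σ = +0.000004-0.000010i)
  m=-5: +0.052292+0.139434i × -0.000217-0.002413i = +0.000325-0.000156i  (running Σ = +0.000329-0.000166i)
  m=-4: -0.192428-0.280551i × -0.013192+0.011113i = +0.005656+0.001563i  (running Σ = +0.005985+0.001397i)
  m=-3: +0.364875+0.324698i × +0.084752+0.022579i = +0.023592+0.035757i  (running Σ = +0.029578+0.037154i)
  m=-2: -0.274533-0.144604i × -0.104738-0.286914i = -0.012735+0.093913i  (running Σ = +0.016843+0.131067i)
  m=-1: -0.207239-0.051242i × -0.363446+0.519581i = +0.101945-0.089054i  (running Σ = +0.118787+0.042013i)
  m=0: +0.391347-0.000000i × +0.432408+0.000000i = +0.169221+0.000000i  (running Σ = +0.288009+0.042013i)
  m=1: +0.207239-0.051242i × +0.363446+0.519581i = +0.101945+0.089054i  (running Σ = +0.389954+0.131067i)
  m=2: -0.274533+0.144604i × -0.104738+0.286914i = -0.012735-0.093913i  (running Σ = +0.377219+0.037154i)
  m=3: -0.364875+0.324698i × -0.084752+0.022579i = +0.023592-0.035757i  (running Σ = +0.400811+0.001397i)
  m=4: -0.192428+0.280551i × -0.013192-0.011113i = +0.005656-0.001563i  (running Σ = +0.406467-0.000166i)
  m=5: -0.052292+0.139434i × +0.000217-0.002413i = +0.000325+0.000156i  (running Σ = +0.406792-0.000010i)
  m=6: -0.005020+0.042934i × +0.000208-0.000119i = +0.000004+0.000010i  (running Σ = +0.406796-0.000000i)
  m=7: +0.000956+0.007547i × +0.000013+0.000006i = -0.000000+0.000000i  (running Σ = +0.406796+0.000000i)
Total Σ_m = +0.406796+0.000000i. Multiply by 0.837758: +0.340797+0.000000i. P_7(cos γ) = 0.340797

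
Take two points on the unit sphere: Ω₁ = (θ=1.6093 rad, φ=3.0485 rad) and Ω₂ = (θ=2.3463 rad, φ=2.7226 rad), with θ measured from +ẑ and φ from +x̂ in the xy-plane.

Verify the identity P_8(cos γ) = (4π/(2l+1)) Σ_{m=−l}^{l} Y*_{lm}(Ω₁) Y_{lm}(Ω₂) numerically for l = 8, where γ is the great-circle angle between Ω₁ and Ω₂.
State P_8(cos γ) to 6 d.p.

Term-by-term m-sum for l=8 (normalisation 4π/17 = 0.739198):
  term(m=-8) = (-0.015363, 0.009092)   from Y*(Ω₁)=(0.376735, -0.347282), Y(Ω₂)=(-0.034073, -0.007275)
  term(m=-7) = (-0.007036, 0.008177)   from Y*(Ω₁)=(0.062774, -0.047885), Y(Ω₂)=(-0.133669, 0.028301)
  term(m=-6) = (0.043573, -0.107651)   from Y*(Ω₁)=(-0.310728, 0.194187), Y(Ω₂)=(-0.256545, 0.186123)
  term(m=-5) = (0.002506, -0.042635)   from Y*(Ω₁)=(-0.082985, 0.041681), Y(Ω₂)=(-0.230177, 0.398155)
  term(m=-4) = (0.029152, 0.106496)   from Y*(Ω₁)=(0.302115, -0.118004), Y(Ω₂)=(-0.035738, 0.338541)
  term(m=-3) = (-0.004634, -0.006875)   from Y*(Ω₁)=(0.095507, -0.027389), Y(Ω₂)=(-0.025760, -0.079372)
  term(m=-2) = (0.093788, 0.071565)   from Y*(Ω₁)=(-0.301127, 0.056722), Y(Ω₂)=(-0.257552, -0.286171)
  term(m=-1) = (0.009619, 0.003251)   from Y*(Ω₁)=(-0.101677, 0.009493), Y(Ω₂)=(-0.090830, -0.040453)
  term(m=+0) = (0.107423, 0.000000)   from Y*(Ω₁)=(0.301209, -0.000000), Y(Ω₂)=(0.356640, 0.000000)
  term(m=+1) = (0.009619, -0.003251)   from Y*(Ω₁)=(0.101677, 0.009493), Y(Ω₂)=(0.090830, -0.040453)
  term(m=+2) = (0.093788, -0.071565)   from Y*(Ω₁)=(-0.301127, -0.056722), Y(Ω₂)=(-0.257552, 0.286171)
  term(m=+3) = (-0.004634, 0.006875)   from Y*(Ω₁)=(-0.095507, -0.027389), Y(Ω₂)=(0.025760, -0.079372)
  term(m=+4) = (0.029152, -0.106496)   from Y*(Ω₁)=(0.302115, 0.118004), Y(Ω₂)=(-0.035738, -0.338541)
  term(m=+5) = (0.002506, 0.042635)   from Y*(Ω₁)=(0.082985, 0.041681), Y(Ω₂)=(0.230177, 0.398155)
  term(m=+6) = (0.043573, 0.107651)   from Y*(Ω₁)=(-0.310728, -0.194187), Y(Ω₂)=(-0.256545, -0.186123)
  term(m=+7) = (-0.007036, -0.008177)   from Y*(Ω₁)=(-0.062774, -0.047885), Y(Ω₂)=(0.133669, 0.028301)
  term(m=+8) = (-0.015363, -0.009092)   from Y*(Ω₁)=(0.376735, 0.347282), Y(Ω₂)=(-0.034073, 0.007275)
Total Σ_m = (0.410635, 0.000000). Multiply by 0.739198: (0.303540, 0.000000). P_8(cos γ) = 0.303540

0.303540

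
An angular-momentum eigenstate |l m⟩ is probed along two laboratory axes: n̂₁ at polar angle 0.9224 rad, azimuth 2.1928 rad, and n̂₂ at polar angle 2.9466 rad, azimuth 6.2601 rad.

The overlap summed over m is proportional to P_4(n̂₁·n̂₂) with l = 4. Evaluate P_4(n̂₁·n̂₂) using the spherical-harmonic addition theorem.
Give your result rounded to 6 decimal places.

Term-by-term m-sum for l=4 (normalisation 4π/9 = 1.396263):
  [-4]  conj(Y_{4,-4})(Ω₁) = -0.14180 + 0.10860j ; Y_{4,-4}(Ω₂) = 0.00062 + 0.00006j ; Δ = -0.00009 + 0.00006j
  [-3]  conj(Y_{4,-3})(Ω₁) = 0.36620 + 0.11136j ; Y_{4,-3}(Ω₂) = -0.00891 - 0.00062j ; Δ = -0.00319 - 0.00122j
  [-2]  conj(Y_{4,-2})(Ω₁) = -0.10594 - 0.31257j ; Y_{4,-2}(Ω₂) = 0.07198 + 0.00333j ; Δ = -0.00659 - 0.02285j
  [-1]  conj(Y_{4,-1})(Ω₁) = 0.05932 - 0.08274j ; Y_{4,-1}(Ω₂) = -0.33599 - 0.00776j ; Δ = -0.02057 + 0.02734j
  [+0]  conj(Y_{4,0})(Ω₁) = -0.34759 + 0.00000j ; Y_{4,0}(Ω₂) = 0.69264 + 0.00000j ; Δ = -0.24076 + 0.00000j
  [+1]  conj(Y_{4,1})(Ω₁) = -0.05932 - 0.08274j ; Y_{4,1}(Ω₂) = 0.33599 - 0.00776j ; Δ = -0.02057 - 0.02734j
  [+2]  conj(Y_{4,2})(Ω₁) = -0.10594 + 0.31257j ; Y_{4,2}(Ω₂) = 0.07198 - 0.00333j ; Δ = -0.00659 + 0.02285j
  [+3]  conj(Y_{4,3})(Ω₁) = -0.36620 + 0.11136j ; Y_{4,3}(Ω₂) = 0.00891 - 0.00062j ; Δ = -0.00319 + 0.00122j
  [+4]  conj(Y_{4,4})(Ω₁) = -0.14180 - 0.10860j ; Y_{4,4}(Ω₂) = 0.00062 - 0.00006j ; Δ = -0.00009 - 0.00006j
Σ over m = -0.30165 - 0.00000j; ×(4π/9) → -0.42118 - 0.00000j. Real part: -0.421183

-0.421183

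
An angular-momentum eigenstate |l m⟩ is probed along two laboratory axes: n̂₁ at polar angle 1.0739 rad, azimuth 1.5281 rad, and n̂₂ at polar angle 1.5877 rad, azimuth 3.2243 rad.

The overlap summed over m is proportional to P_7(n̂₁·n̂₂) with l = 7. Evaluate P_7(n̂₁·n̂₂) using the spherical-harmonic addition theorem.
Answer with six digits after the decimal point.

Expand P_7 via completeness: Σ_{m} conj(Y_{7,m}) at Ω₁ times Y_{7,m} at Ω₂ —
  m=-7: -0.05973 - 0.19385j × -0.41813 + 0.27332j = 0.07796 + 0.06473j  (running Σ = 0.07796 + 0.06473j)
  m=-6: -0.39814 + 0.10429j × -0.02779 + 0.01504j = 0.00949 - 0.00889j  (running Σ = 0.08745 + 0.05584j)
  m=-5: 0.07975 + 0.36785j × 0.33451 - 0.14680j = 0.08068 + 0.11135j  (running Σ = 0.16813 + 0.16719j)
  m=-4: -0.00944 + 0.00163j × 0.03513 - 0.01207j = -0.00031 + 0.00017j  (running Σ = 0.16781 + 0.16736j)
  m=-3: 0.04429 + 0.34389j × -0.31958 + 0.08096j = -0.04200 - 0.10631j  (running Σ = 0.12582 + 0.06105j)
  m=-2: 0.15001 - 0.01284j × -0.03903 + 0.00652j = -0.00577 + 0.00148j  (running Σ = 0.12005 + 0.06252j)
  m=-1: 0.01234 + 0.28894j × 0.31578 - 0.02618j = 0.01146 + 0.09092j  (running Σ = 0.13151 + 0.15344j)
  m=0: 0.18976 + 0.00000j × 0.04029 + 0.00000j = 0.00765 + 0.00000j  (running Σ = 0.13915 + 0.15344j)
  m=1: -0.01234 + 0.28894j × -0.31578 - 0.02618j = 0.01146 - 0.09092j  (running Σ = 0.15061 + 0.06252j)
  m=2: 0.15001 + 0.01284j × -0.03903 - 0.00652j = -0.00577 - 0.00148j  (running Σ = 0.14484 + 0.06105j)
  m=3: -0.04429 + 0.34389j × 0.31958 + 0.08096j = -0.04200 + 0.10631j  (running Σ = 0.10285 + 0.16736j)
  m=4: -0.00944 - 0.00163j × 0.03513 + 0.01207j = -0.00031 - 0.00017j  (running Σ = 0.10253 + 0.16719j)
  m=5: -0.07975 + 0.36785j × -0.33451 - 0.14680j = 0.08068 - 0.11135j  (running Σ = 0.18321 + 0.05584j)
  m=6: -0.39814 - 0.10429j × -0.02779 - 0.01504j = 0.00949 + 0.00889j  (running Σ = 0.19270 + 0.06473j)
  m=7: 0.05973 - 0.19385j × 0.41813 + 0.27332j = 0.07796 - 0.06473j  (running Σ = 0.27066 - 0.00000j)
Σ over m = 0.27066 - 0.00000j; ×(4π/15) → 0.22675 - 0.00000j. Real part: 0.226748

0.226748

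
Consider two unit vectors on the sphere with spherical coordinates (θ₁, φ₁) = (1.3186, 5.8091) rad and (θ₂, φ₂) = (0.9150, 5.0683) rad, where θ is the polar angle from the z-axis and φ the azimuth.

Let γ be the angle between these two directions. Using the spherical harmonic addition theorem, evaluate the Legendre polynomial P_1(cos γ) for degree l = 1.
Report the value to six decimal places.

Expand P_1 via completeness: Σ_{m} conj(Y_{1,m}) at Ω₁ times Y_{1,m} at Ω₂ —
  m=-1: +0.297666-0.152737i × +0.095413+0.256665i = +0.067604+0.061827i  (running Σ = +0.067604+0.061827i)
  m=0: +0.121922-0.000000i × +0.297945+0.000000i = +0.036326+0.000000i  (running Σ = +0.103930+0.061827i)
  m=1: -0.297666-0.152737i × -0.095413+0.256665i = +0.067604-0.061827i  (running Σ = +0.171533+0.000000i)
Σ over m = +0.171533+0.000000i; ×(4π/3) → +0.718516+0.000000i. Real part: 0.718516

0.718516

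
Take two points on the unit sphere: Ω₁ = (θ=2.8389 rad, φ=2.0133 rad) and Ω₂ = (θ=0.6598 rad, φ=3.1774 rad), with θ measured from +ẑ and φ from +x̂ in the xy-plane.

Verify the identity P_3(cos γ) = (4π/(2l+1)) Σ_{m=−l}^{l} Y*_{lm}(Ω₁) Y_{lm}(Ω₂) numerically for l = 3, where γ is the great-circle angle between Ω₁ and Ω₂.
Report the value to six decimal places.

0.230132

Expand P_3 via completeness: Σ_{m} conj(Y_{3,m}) at Ω₁ times Y_{3,m} at Ω₂ —
  m=-3: +0.010726-0.002662i × -0.095533+0.010302i = -0.000997+0.000365i  (running Σ = -0.000997+0.000365i)
  m=-2: +0.054895+0.067086i × +0.302610-0.021708i = +0.018068+0.019109i  (running Σ = +0.017071+0.019474i)
  m=-1: -0.146680+0.309554i × -0.419973+0.015045i = +0.056945-0.132211i  (running Σ = +0.074015-0.112737i)
  m=0: -0.554160-0.000000i × +0.035797+0.000000i = -0.019837-0.000000i  (running Σ = +0.054178-0.112737i)
  m=1: +0.146680+0.309554i × +0.419973+0.015045i = +0.056945+0.132211i  (running Σ = +0.111123+0.019474i)
  m=2: +0.054895-0.067086i × +0.302610+0.021708i = +0.018068-0.019109i  (running Σ = +0.129191+0.000365i)
  m=3: -0.010726-0.002662i × +0.095533+0.010302i = -0.000997-0.000365i  (running Σ = +0.128194+0.000000i)
Accumulated sum +0.128194+0.000000i; after 4π/(2l+1) scaling, +0.230132+0.000000i ⇒ P_3 = 0.230132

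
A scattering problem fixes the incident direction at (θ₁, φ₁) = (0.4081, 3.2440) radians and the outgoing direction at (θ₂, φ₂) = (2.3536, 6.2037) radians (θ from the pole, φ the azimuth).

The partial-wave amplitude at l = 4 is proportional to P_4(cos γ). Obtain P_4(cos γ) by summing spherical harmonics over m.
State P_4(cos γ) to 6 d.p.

Term-by-term m-sum for l=4 (normalisation 4π/9 = 1.396263):
  term(m=-4) = 0.00092 + 0.00082j   from Y*(Ω₁)=0.01007 + 0.00437j, Y(Ω₂)=0.10618 + 0.03495j
  term(m=-3) = 0.01931 + 0.01172j   from Y*(Ω₁)=-0.06845 - 0.02172j, Y(Ω₂)=-0.30564 - 0.07429j
  term(m=-2) = 0.10063 + 0.03831j   from Y*(Ω₁)=0.25265 + 0.05248j, Y(Ω₂)=0.41201 + 0.06605j
  term(m=-1) = 0.05597 + 0.01029j   from Y*(Ω₁)=-0.49672 - 0.05105j, Y(Ω₂)=-0.11361 - 0.00905j
  term(m=+0) = -0.09377 + 0.00000j   from Y*(Ω₁)=0.27167 + 0.00000j, Y(Ω₂)=-0.34515 + 0.00000j
  term(m=+1) = 0.05597 - 0.01029j   from Y*(Ω₁)=0.49672 - 0.05105j, Y(Ω₂)=0.11361 - 0.00905j
  term(m=+2) = 0.10063 - 0.03831j   from Y*(Ω₁)=0.25265 - 0.05248j, Y(Ω₂)=0.41201 - 0.06605j
  term(m=+3) = 0.01931 - 0.01172j   from Y*(Ω₁)=0.06845 - 0.02172j, Y(Ω₂)=0.30564 - 0.07429j
  term(m=+4) = 0.00092 - 0.00082j   from Y*(Ω₁)=0.01007 - 0.00437j, Y(Ω₂)=0.10618 - 0.03495j
Σ over m = 0.25988 - 0.00000j; ×(4π/9) → 0.36286 - 0.00000j. Real part: 0.362857

0.362857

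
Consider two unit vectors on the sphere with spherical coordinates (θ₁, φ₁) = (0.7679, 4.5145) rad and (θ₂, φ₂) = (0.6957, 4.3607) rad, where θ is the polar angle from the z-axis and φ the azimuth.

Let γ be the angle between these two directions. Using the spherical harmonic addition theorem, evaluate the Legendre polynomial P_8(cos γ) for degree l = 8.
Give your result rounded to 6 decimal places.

0.735935

Term-by-term m-sum for l=8 (normalisation 4π/17 = 0.739198):
  m=-8: Y*=-0.00034 - 0.02793j  Y=-0.01389 + 0.00473j  product 0.00014 + 0.00039j
  m=-7: Y*=0.11374 + 0.02135j  Y=0.04420 + 0.05468j  product 0.00386 + 0.00716j
  m=-6: Y*=-0.10698 + 0.26517j  Y=0.10503 - 0.17548j  product 0.03530 + 0.04662j
  m=-5: Y*=-0.37650 - 0.24740j  Y=-0.38720 - 0.07352j  product 0.12759 + 0.12347j
  m=-4: Y*=0.27409 - 0.27748j  Y=0.07688 + 0.46445j  product 0.14995 + 0.10597j
  m=-3: Y*=-0.00125 - 0.00186j  Y=0.18739 - 0.10623j  product -0.00043 - 0.00021j
  m=-2: Y*=0.34471 - 0.14403j  Y=0.19702 + 0.16708j  product 0.09198 + 0.02922j
  m=-1: Y*=0.03594 + 0.17923j  Y=0.12301 - 0.33522j  product 0.06450 + 0.01000j
  m=+0: Y*=0.32374 + 0.00000j  Y=0.15391 + 0.00000j  product 0.04983 + 0.00000j
  m=+1: Y*=-0.03594 + 0.17923j  Y=-0.12301 - 0.33522j  product 0.06450 - 0.01000j
  m=+2: Y*=0.34471 + 0.14403j  Y=0.19702 - 0.16708j  product 0.09198 - 0.02922j
  m=+3: Y*=0.00125 - 0.00186j  Y=-0.18739 - 0.10623j  product -0.00043 + 0.00021j
  m=+4: Y*=0.27409 + 0.27748j  Y=0.07688 - 0.46445j  product 0.14995 - 0.10597j
  m=+5: Y*=0.37650 - 0.24740j  Y=0.38720 - 0.07352j  product 0.12759 - 0.12347j
  m=+6: Y*=-0.10698 - 0.26517j  Y=0.10503 + 0.17548j  product 0.03530 - 0.04662j
  m=+7: Y*=-0.11374 + 0.02135j  Y=-0.04420 + 0.05468j  product 0.00386 - 0.00716j
  m=+8: Y*=-0.00034 + 0.02793j  Y=-0.01389 - 0.00473j  product 0.00014 - 0.00039j
Σ over m = 0.99559 + 0.00000j; ×(4π/17) → 0.73593 + 0.00000j. Real part: 0.735935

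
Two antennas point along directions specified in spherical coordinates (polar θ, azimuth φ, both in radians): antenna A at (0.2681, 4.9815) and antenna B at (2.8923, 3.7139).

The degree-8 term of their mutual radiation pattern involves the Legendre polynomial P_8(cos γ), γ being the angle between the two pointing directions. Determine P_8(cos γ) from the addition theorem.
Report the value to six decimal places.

-0.390028

Addition theorem: P_8(cos γ) = (4π/17) Σ_m Y*_{lm}(Ω₁) Y_{lm}(Ω₂), m = −8…8:
  term(m=-8) = -0.00000 - 0.00000j   from Y*(Ω₁)=-0.00001 + 0.00001j, Y(Ω₂)=-0.00000 + 0.00001j
  term(m=-7) = 0.00000 - 0.00000j   from Y*(Ω₁)=-0.00017 - 0.00006j, Y(Ω₂)=-0.00007 + 0.00008j
  term(m=-6) = 0.00000 + 0.00000j   from Y*(Ω₁)=0.00007 - 0.00168j, Y(Ω₂)=-0.00106 + 0.00032j
  term(m=-5) = -0.00009 - 0.00000j   from Y*(Ω₁)=0.01091 - 0.00250j, Y(Ω₂)=-0.00768 - 0.00221j
  term(m=-4) = 0.00082 - 0.00219j   from Y*(Ω₁)=0.02610 + 0.04842j, Y(Ω₂)=-0.02798 - 0.03200j
  term(m=-3) = 0.02557 + 0.01990j   from Y*(Ω₁)=-0.14187 + 0.13578j, Y(Ω₂)=-0.02402 - 0.16323j
  term(m=-2) = -0.17118 + 0.11872j   from Y*(Ω₁)=-0.40828 - 0.24375j, Y(Ω₂)=0.18111 - 0.39892j
  term(m=-1) = -0.12597 - 0.40268j   from Y*(Ω₁)=0.16932 - 0.61393j, Y(Ω₂)=0.55694 - 0.35880j
  term(m=+0) = 0.01407 + 0.00000j   from Y*(Ω₁)=0.07756 + 0.00000j, Y(Ω₂)=0.18139 + 0.00000j
  term(m=+1) = -0.12597 + 0.40268j   from Y*(Ω₁)=-0.16932 - 0.61393j, Y(Ω₂)=-0.55694 - 0.35880j
  term(m=+2) = -0.17118 - 0.11872j   from Y*(Ω₁)=-0.40828 + 0.24375j, Y(Ω₂)=0.18111 + 0.39892j
  term(m=+3) = 0.02557 - 0.01990j   from Y*(Ω₁)=0.14187 + 0.13578j, Y(Ω₂)=0.02402 - 0.16323j
  term(m=+4) = 0.00082 + 0.00219j   from Y*(Ω₁)=0.02610 - 0.04842j, Y(Ω₂)=-0.02798 + 0.03200j
  term(m=+5) = -0.00009 + 0.00000j   from Y*(Ω₁)=-0.01091 - 0.00250j, Y(Ω₂)=0.00768 - 0.00221j
  term(m=+6) = 0.00000 - 0.00000j   from Y*(Ω₁)=0.00007 + 0.00168j, Y(Ω₂)=-0.00106 - 0.00032j
  term(m=+7) = 0.00000 + 0.00000j   from Y*(Ω₁)=0.00017 - 0.00006j, Y(Ω₂)=0.00007 + 0.00008j
  term(m=+8) = -0.00000 + 0.00000j   from Y*(Ω₁)=-0.00001 - 0.00001j, Y(Ω₂)=-0.00000 - 0.00001j
Σ over m = -0.52764 + 0.00000j; ×(4π/17) → -0.39003 + 0.00000j. Real part: -0.390028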